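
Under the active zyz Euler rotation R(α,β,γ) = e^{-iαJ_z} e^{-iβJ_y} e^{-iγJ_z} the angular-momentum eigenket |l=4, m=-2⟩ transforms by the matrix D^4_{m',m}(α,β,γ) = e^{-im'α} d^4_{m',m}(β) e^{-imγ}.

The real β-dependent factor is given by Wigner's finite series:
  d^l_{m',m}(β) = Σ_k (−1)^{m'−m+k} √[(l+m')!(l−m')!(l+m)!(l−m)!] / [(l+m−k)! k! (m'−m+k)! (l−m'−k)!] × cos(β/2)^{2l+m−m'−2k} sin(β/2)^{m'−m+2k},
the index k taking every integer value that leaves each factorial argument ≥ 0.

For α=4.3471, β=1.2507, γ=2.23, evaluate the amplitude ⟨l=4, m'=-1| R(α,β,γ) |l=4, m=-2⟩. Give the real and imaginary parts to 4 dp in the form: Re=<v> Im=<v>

Split into d^4_{-1,-2}(β=1.2507) × two z-phases.
With c≡cos(β/2)=0.810758 and s≡sin(β/2)=0.585381, N=[6·120·2·720]^{1/2}=1018.233765
k: max(0,(-2)−(-1))=0 … min(4+(-2),4−(-1))=2
  k=0: (−1)^1·1018.2338/(240)·0.8108^7·0.5854^1 = -0.571893
  k=1: (−1)^2·1018.2338/(48)·0.8108^5·0.5854^3 = +1.490662
  k=2: (−1)^3·1018.2338/(72)·0.8108^3·0.5854^5 = -0.518063
d^4_{-1,-2}(1.2507) = -0.571893 +1.490662 -0.518063 = +0.400706
Attach z-rotation phases: D = e^{-i(-1)(4.3471)}·(+0.400706)·e^{-i(-2)(2.23)} = -0.326666+0.232067i

Re=-0.3267 Im=0.2321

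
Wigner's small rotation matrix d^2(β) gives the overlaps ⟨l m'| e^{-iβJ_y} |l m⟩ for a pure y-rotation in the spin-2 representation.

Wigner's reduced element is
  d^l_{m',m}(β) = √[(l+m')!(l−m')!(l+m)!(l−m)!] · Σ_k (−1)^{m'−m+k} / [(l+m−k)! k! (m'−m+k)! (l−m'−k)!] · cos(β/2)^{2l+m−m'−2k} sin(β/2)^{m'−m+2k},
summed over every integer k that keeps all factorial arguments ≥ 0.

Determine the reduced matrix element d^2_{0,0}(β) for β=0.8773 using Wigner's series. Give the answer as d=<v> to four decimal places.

d^2_{0,0}(β=0.8773) via Wigner's sum:
Half-angle: c=0.905326, s=0.424718. N=√(2·2·2·2)=4.000000
The bounds max(0,m−m')=0 and min(l+m,l−m')=2 give 3 terms
  k=0: (−1)^0·4.0000/(4)·0.9053^4·0.4247^0 = +0.671769
  k=1: (−1)^1·4.0000/(1)·0.9053^2·0.4247^2 = -0.591385
  k=2: (−1)^2·4.0000/(4)·0.9053^0·0.4247^4 = +0.032539
d^2_{0,0}(0.8773) = +0.671769 -0.591385 +0.032539 = +0.112922

d=0.1129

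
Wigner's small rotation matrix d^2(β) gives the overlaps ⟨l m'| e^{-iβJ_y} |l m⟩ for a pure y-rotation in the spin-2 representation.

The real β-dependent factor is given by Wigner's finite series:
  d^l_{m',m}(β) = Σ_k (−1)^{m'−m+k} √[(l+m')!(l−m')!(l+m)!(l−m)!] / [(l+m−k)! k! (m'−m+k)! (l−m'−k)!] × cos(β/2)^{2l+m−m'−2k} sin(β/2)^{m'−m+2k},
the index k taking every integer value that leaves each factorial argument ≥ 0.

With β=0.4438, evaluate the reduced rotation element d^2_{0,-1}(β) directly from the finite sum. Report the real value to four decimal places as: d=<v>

d^2_{0,-1}(β=0.4438) via Wigner's sum:
Half-angle: c=0.975481, s=0.220083. N=√(2·2·1·6)=4.898979
k: max(0,(-1)−(0))=0 … min(2+(-1),2−(0))=1
  k=0: (−1)^1·4.8990/(2)·0.9755^3·0.2201^1 = -0.500403
  k=1: (−1)^2·4.8990/(2)·0.9755^1·0.2201^3 = +0.025472
d^2_{0,-1}(0.4438) = -0.500403 +0.025472 = -0.474931

d=-0.4749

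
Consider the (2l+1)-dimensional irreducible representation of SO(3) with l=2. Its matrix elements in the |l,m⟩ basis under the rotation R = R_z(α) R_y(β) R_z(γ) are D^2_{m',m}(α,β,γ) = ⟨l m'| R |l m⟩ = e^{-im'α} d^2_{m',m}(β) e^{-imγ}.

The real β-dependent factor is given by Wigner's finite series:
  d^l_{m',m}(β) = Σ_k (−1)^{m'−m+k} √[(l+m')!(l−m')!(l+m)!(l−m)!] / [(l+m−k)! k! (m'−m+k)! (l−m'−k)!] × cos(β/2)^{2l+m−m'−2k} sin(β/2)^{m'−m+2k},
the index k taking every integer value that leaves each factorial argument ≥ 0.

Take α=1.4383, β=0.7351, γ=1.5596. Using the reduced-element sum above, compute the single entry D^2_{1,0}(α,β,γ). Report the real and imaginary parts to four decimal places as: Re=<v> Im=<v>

Re=-0.0805 Im=0.6039

D^2_{1,0}(1.4383,0.7351,1.5596) = e^{-i·1·1.4383}·d^2_{1,0}(0.7351)·e^{-i·0·1.5596}. Compute d first:
Half-angle: c=0.933211, s=0.359330. N=√(6·1·2·2)=4.898979
The bounds max(0,m−m')=0 and min(l+m,l−m')=1 give 2 terms
  k=0: (−1)^1·4.8990/(2)·0.9332^3·0.3593^1 = -0.715333
  k=1: (−1)^2·4.8990/(2)·0.9332^1·0.3593^3 = +0.106056
d^2_{1,0}(0.7351) = -0.715333 +0.106056 = -0.609277
D = (+0.132109-0.991235i)·(-0.609277)·(+1.000000+0.000000i) = -0.080491+0.603936i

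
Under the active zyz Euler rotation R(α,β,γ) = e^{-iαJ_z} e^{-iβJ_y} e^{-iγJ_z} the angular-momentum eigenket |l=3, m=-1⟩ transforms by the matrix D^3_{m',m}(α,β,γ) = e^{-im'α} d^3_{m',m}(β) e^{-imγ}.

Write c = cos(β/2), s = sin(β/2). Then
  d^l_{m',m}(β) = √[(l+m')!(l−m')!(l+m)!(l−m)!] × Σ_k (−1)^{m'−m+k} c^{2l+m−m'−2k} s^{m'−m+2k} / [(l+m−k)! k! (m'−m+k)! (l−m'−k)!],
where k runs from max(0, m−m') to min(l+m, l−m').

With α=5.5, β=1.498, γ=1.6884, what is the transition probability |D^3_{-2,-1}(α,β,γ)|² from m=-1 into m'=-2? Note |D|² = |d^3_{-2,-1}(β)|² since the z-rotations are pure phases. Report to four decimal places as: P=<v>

D^3_{-2,-1}(5.5,1.498,1.6884) = e^{-i·-2·5.5}·d^3_{-2,-1}(1.498)·e^{-i·-1·1.6884}. Compute d first:
c=cos(1.498/2)=0.732370, s=sin(1.498/2)=0.680907; N=√[1·120·2·24]=75.894664
k: max(0,(-1)−(-2))=1 … min(3+(-1),3−(-2))=2
  k=1: (−1)^0·75.8947/(24)·0.7324^5·0.6809^1 = +0.453671
  k=2: (−1)^1·75.8947/(12)·0.7324^3·0.6809^3 = -0.784305
d^3_{-2,-1}(1.498) = +0.453671 -0.784305 = -0.330634
|D^3_{-2,-1}|² = |d^3_{-2,-1}(β)|² = (-0.330634)² = 0.109319 (the z-rotation phases have unit modulus)

P=0.1093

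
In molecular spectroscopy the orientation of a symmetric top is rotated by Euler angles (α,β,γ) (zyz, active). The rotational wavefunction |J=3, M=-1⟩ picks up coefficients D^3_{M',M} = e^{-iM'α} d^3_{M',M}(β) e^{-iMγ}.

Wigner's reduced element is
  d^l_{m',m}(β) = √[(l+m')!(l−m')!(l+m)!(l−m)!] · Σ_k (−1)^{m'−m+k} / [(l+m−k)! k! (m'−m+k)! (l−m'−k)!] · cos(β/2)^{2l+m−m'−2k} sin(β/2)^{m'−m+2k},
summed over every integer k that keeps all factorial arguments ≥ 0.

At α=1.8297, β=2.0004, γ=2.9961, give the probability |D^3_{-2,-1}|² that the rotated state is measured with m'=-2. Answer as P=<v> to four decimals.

P=0.2225

D^3_{-2,-1}(1.8297,2.0004,2.9961) = e^{-i·-2·1.8297}·d^3_{-2,-1}(2.0004)·e^{-i·-1·2.9961}. Compute d first:
With c≡cos(β/2)=0.540134 and s≡sin(β/2)=0.841579, N=[1·120·2·24]^{1/2}=75.894664
k: max(0,(-1)−(-2))=1 … min(3+(-1),3−(-2))=2
  k=1: (−1)^0·75.8947/(24)·0.5401^5·0.8416^1 = +0.122350
  k=2: (−1)^1·75.8947/(12)·0.5401^3·0.8416^3 = -0.594045
d^3_{-2,-1}(2.0004) = +0.122350 -0.594045 = -0.471695
|D^3_{-2,-1}|² = |d^3_{-2,-1}(β)|² = (-0.471695)² = 0.222496 (the z-rotation phases have unit modulus)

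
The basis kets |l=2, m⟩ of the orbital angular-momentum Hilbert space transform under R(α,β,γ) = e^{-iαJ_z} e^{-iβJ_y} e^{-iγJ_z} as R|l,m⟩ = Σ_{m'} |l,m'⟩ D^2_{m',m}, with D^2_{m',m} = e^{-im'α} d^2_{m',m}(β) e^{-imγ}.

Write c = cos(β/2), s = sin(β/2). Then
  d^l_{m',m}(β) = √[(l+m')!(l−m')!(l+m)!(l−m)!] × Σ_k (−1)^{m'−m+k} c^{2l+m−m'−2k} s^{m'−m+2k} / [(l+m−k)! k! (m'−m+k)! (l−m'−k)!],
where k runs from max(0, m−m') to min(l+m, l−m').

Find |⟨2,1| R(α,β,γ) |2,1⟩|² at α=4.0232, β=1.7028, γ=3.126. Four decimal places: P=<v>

D^2_{1,1}(4.0232,1.7028,3.126) = e^{-i·1·4.0232}·d^2_{1,1}(1.7028)·e^{-i·1·3.126}. Compute d first:
c=cos(1.7028/2)=0.658931, s=sin(1.7028/2)=0.752204; N=√[6·1·6·1]=6.000000
k: max(0,(1)−(1))=0 … min(2+(1),2−(1))=1
  k=0: (−1)^0·6.0000/(6)·0.6589^4·0.7522^0 = +0.188521
  k=1: (−1)^1·6.0000/(2)·0.6589^2·0.7522^2 = -0.737007
d^2_{1,1}(1.7028) = +0.188521 -0.737007 = -0.548486
|D^2_{1,1}|² = |d^2_{1,1}(β)|² = (-0.548486)² = 0.300837 (the z-rotation phases have unit modulus)

P=0.3008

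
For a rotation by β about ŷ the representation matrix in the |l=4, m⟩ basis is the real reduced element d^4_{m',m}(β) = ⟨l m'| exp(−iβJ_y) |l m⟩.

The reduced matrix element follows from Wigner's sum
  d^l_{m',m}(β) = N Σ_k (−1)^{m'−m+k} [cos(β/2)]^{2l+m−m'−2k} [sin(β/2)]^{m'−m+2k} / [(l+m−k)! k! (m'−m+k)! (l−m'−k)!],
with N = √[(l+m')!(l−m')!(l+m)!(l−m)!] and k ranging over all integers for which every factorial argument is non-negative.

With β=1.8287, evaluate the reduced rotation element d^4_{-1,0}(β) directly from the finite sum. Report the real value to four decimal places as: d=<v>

d=0.3508

d^4_{-1,0}(β=1.8287) via Wigner's sum:
Half-angle: c=0.610306, s=0.792166. N=√(6·120·24·24)=643.987578
Admissible k: 1..4 (factorial args all ≥0)
  k=1: (−1)^0·643.9876/(144)·0.6103^7·0.7922^1 = +0.111728
  k=2: (−1)^1·643.9876/(24)·0.6103^5·0.7922^3 = -1.129410
  k=3: (−1)^2·643.9876/(24)·0.6103^3·0.7922^5 = +1.902784
  k=4: (−1)^3·643.9876/(144)·0.6103^1·0.7922^7 = -0.534289
d^4_{-1,0}(1.8287) = +0.111728 -1.129410 +1.902784 -0.534289 = +0.350813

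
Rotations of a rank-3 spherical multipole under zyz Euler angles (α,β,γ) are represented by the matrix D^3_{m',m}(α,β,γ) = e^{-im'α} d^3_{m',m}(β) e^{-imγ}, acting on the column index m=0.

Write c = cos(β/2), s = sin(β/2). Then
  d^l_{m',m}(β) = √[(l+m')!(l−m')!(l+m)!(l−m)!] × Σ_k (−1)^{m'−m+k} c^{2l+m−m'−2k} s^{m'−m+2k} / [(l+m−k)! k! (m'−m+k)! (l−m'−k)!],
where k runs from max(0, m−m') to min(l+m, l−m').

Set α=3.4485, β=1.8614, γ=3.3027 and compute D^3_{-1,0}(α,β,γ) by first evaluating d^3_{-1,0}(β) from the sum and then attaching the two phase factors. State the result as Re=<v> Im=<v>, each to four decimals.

Re=0.2331 Im=0.0739

Split into d^3_{-1,0}(β=1.8614) × two z-phases.
Half-angle: c=0.597273, s=0.802038. N=√(2·24·6·6)=41.569219
Admissible k: 1..3 (factorial args all ≥0)
  k=1: (−1)^0·41.5692/(12)·0.5973^5·0.8020^1 = +0.211178
  k=2: (−1)^1·41.5692/(4)·0.5973^3·0.8020^3 = -1.142392
  k=3: (−1)^2·41.5692/(12)·0.5973^1·0.8020^5 = +0.686655
d^3_{-1,0}(1.8614) = +0.211178 -1.142392 +0.686655 = -0.244559
Attach z-rotation phases: D = e^{-i(-1)(3.4485)}·(-0.244559)·e^{-i(0)(3.3027)} = +0.233131+0.073884i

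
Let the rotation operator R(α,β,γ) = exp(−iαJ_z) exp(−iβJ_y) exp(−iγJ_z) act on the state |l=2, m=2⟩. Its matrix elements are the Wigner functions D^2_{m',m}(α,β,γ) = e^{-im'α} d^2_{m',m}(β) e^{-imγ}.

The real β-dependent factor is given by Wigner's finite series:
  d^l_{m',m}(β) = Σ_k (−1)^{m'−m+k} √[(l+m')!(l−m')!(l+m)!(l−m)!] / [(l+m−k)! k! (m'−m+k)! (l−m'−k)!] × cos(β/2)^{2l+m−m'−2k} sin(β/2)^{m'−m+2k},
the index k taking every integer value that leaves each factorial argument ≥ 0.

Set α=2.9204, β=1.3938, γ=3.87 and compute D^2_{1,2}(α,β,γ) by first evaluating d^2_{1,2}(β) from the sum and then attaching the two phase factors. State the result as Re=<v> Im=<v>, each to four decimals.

Re=-0.1904 Im=0.5466

Split into d^2_{1,2}(β=1.3938) × two z-phases.
c=cos(1.3938/2)=0.766836, s=sin(1.3938/2)=0.641844; N=√[6·1·24·1]=12.000000
Admissible k: 1..1 (factorial args all ≥0)
  k=1: (−1)^0·12.0000/(6)·0.7668^3·0.6418^1 = +0.578850
d^2_{1,2}(1.3938) = +0.578850
Attach z-rotation phases: D = e^{-i(1)(2.9204)}·(+0.578850)·e^{-i(2)(3.87)} = -0.190403+0.546639i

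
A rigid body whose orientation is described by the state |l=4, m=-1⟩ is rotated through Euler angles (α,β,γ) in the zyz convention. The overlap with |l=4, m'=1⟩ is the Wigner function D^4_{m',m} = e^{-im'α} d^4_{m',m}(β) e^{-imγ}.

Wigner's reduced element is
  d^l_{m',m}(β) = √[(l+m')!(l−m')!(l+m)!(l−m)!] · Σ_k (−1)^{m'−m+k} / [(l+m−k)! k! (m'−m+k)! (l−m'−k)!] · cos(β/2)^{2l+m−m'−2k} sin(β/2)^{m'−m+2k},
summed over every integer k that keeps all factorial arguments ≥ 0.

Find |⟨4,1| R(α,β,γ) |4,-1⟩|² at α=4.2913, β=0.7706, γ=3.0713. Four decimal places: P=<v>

P=0.2391

First d^4_{1,-1}(β=0.7706), then the phase factors e^{-i(1)α} and e^{-i(-1)γ}:
With c≡cos(β/2)=0.926686 and s≡sin(β/2)=0.375837, N=[120·6·6·120]^{1/2}=720.000000
k∈{0,1,2,3} keeps every argument non-negative
  k=0: (−1)^2·720.0000/(72)·0.9267^6·0.3758^2 = +0.894529
  k=1: (−1)^3·720.0000/(24)·0.9267^4·0.3758^4 = -0.441418
  k=2: (−1)^4·720.0000/(48)·0.9267^2·0.3758^6 = +0.036304
  k=3: (−1)^5·720.0000/(720)·0.9267^0·0.3758^8 = -0.000398
d^4_{1,-1}(0.7706) = +0.894529 -0.441418 +0.036304 -0.000398 = +0.489017
|D^4_{1,-1}|² = |d^4_{1,-1}(β)|² = (+0.489017)² = 0.239137 (the z-rotation phases have unit modulus)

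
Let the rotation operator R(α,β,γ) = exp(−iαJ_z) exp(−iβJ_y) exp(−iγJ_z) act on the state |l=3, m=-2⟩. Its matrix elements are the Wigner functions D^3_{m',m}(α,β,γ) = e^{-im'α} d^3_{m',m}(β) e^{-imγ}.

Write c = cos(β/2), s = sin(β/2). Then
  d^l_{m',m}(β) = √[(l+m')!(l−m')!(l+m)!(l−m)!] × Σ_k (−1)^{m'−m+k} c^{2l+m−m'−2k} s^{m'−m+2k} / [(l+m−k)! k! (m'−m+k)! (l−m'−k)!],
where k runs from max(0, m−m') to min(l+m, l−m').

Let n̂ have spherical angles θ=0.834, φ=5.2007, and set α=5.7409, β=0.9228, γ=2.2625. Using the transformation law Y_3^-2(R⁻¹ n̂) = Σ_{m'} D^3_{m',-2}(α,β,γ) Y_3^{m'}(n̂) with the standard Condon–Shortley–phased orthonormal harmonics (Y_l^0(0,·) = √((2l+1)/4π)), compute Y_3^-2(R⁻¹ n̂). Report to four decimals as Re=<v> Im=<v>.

Re=-0.0851 Im=0.1318

Need the full column D^3_{m',-2} for m'=−3..3 at α=5.7409, β=0.9228, γ=2.2625.
cos(β/2)=0.895430, sin(β/2)=0.445202
d^3_{-3,-2}: single k=1 term ⇒ +0.627757;  D = -0.609246+0.151321i
d^3_{-2,-2}: k∈[0..1] ⇒ +0.515454 -0.637105 = -0.121651;  D = +0.116259+0.035815i
d^3_{-1,-2}: k∈[0..1] ⇒ -0.810430 +0.400679 = -0.409751;  D = +0.273151+0.305425i
d^3_{0,-2}: k∈[0..1] ⇒ +0.697914 -0.172525 = +0.525389;  D = -0.097877-0.516191i
d^3_{1,-2}: k∈[0..1] ⇒ -0.400679 +0.049524 = -0.351155;  D = -0.122024+0.329272i
d^3_{2,-2}: k∈[0..1] ⇒ +0.157493 -0.007787 = +0.149707;  D = +0.117007-0.093389i
d^3_{3,-2}: single k=0 term ⇒ -0.038361;  D = -0.038031+0.005023i
Y_3^{m'}(θ=0.834,φ=5.2007) and Σ D·Y over m':
  (-0.6092+0.1513i)·(-0.1685-0.0179i)  (+0.1163+0.0358i)·(-0.2109+0.3121i)  (+0.2732+0.3054i)·(+0.1412+0.2658i)  (-0.0979-0.5162i)·(-0.1862+0.0000i)  (-0.1220+0.3293i)·(-0.1412+0.2658i)  (+0.1170-0.0934i)·(-0.2109-0.3121i)  (-0.0380+0.0050i)·(+0.1685-0.0179i)
Y_3^-2(R⁻¹ n̂) = -0.085109+0.131762i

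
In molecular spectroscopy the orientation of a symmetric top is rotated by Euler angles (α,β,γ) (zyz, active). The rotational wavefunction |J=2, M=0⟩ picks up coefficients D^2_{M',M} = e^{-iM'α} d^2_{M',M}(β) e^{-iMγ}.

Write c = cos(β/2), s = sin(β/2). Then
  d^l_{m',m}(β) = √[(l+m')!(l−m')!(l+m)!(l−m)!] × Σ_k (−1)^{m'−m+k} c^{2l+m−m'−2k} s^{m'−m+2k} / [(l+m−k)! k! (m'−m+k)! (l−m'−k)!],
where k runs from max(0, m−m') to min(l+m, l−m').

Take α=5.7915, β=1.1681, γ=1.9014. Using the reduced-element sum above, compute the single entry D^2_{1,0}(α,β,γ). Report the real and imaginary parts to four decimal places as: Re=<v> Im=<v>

Re=-0.3893 Im=-0.2085

D^2_{1,0}(5.7915,1.1681,1.9014) = e^{-i·1·5.7915}·d^2_{1,0}(1.1681)·e^{-i·0·1.9014}. Compute d first:
With c≡cos(β/2)=0.834236 and s≡sin(β/2)=0.551407, N=[6·1·2·2]^{1/2}=4.898979
The bounds max(0,m−m')=0 and min(l+m,l−m')=1 give 2 terms
  k=0: (−1)^1·4.8990/(2)·0.8342^3·0.5514^1 = -0.784179
  k=1: (−1)^2·4.8990/(2)·0.8342^1·0.5514^3 = +0.342596
d^2_{1,0}(1.1681) = -0.784179 +0.342596 = -0.441583
Attach z-rotation phases: D = e^{-i(1)(5.7915)}·(-0.441583)·e^{-i(0)(1.9014)} = -0.389273-0.208477i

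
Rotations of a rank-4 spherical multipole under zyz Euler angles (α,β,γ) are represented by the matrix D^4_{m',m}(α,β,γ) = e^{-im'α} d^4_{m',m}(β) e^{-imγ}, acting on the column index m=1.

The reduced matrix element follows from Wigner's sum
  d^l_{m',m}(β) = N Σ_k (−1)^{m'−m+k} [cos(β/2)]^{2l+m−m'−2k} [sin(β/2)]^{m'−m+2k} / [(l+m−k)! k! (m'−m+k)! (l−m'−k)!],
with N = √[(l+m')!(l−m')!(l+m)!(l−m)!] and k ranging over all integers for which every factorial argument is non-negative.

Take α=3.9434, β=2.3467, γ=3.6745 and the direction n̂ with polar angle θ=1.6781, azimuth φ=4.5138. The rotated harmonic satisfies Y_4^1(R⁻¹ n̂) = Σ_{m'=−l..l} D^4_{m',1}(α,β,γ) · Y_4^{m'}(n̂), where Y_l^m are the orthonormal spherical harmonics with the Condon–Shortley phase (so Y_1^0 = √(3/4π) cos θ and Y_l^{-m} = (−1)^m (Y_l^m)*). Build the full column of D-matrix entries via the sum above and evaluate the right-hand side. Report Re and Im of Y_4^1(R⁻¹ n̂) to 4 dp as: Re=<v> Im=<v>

Re=-0.0087 Im=0.0377

Need the full column D^4_{m',1} for m'=−4..4 at α=3.9434, β=2.3467, γ=3.6745.
cos(β/2)=0.387065, sin(β/2)=0.922052
d^4_{-4,1}: single k=5 term ⇒ +0.289217;  D = +0.258213-0.130278i
d^4_{-3,1}: k∈[4..5] ⇒ +0.214623 -0.730755 = -0.516132;  D = +0.153374-0.492816i
d^4_{-2,1}: k∈[3..5] ⇒ +0.096317 -0.819853 +0.930485 = +0.206949;  D = -0.099233-0.181606i
d^4_{-1,1}: k∈[2..5] ⇒ +0.028590 -0.486720 +1.380997 -0.522450 = +0.400417;  D = +0.386027+0.106379i
d^4_{0,1}: k∈[1..4] ⇒ +0.005367 -0.182748 +1.037041 -0.980818 = -0.121157;  D = +0.104357-0.061553i
d^4_{1,1}: k∈[0..3] ⇒ +0.000504 -0.042885 +0.486720 -0.920665 = -0.476326;  D = -0.111410+0.463113i
d^4_{2,1}: k∈[0..2] ⇒ -0.005092 +0.144475 -0.546569 = -0.407186;  D = -0.218263-0.343746i
d^4_{3,1}: k∈[0..1] ⇒ +0.022693 -0.214623 = -0.191931;  D = +0.187979+0.038744i
d^4_{4,1}: single k=0 term ⇒ -0.050966;  D = -0.042106+0.028716i
Y_4^{m'}(θ=1.6781,φ=4.5138) and Σ D·Y over m':
  (+0.2582-0.1303i)·(+0.3030+0.3085i)  (+0.1534-0.4928i)·(-0.0739+0.1091i)  (-0.0992-0.1816i)·(+0.2805+0.1176i)  (+0.3860+0.1064i)·(-0.0290+0.1442i)  (+0.1044-0.0616i)·(+0.2814+0.0000i)  (-0.1114+0.4631i)·(+0.0290+0.1442i)  (-0.2183-0.3437i)·(+0.2805-0.1176i)  (+0.1880+0.0387i)·(+0.0739+0.1091i)  (-0.0421+0.0287i)·(+0.3030-0.3085i)
Y_4^1(R⁻¹ n̂) = -0.008685+0.037687i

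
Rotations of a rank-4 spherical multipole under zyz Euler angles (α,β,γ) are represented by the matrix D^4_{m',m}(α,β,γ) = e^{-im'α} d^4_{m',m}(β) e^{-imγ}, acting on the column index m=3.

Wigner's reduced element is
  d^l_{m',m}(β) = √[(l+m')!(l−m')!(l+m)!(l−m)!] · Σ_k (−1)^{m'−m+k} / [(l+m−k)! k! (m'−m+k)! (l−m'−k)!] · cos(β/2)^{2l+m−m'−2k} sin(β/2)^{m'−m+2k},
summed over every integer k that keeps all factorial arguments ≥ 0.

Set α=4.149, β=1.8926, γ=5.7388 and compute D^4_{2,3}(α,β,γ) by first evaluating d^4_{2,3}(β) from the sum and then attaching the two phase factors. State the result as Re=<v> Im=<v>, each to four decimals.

Re=-0.3143 Im=0.1261

Split into d^4_{2,3}(β=1.8926) × two z-phases.
With c≡cos(β/2)=0.584689 and s≡sin(β/2)=0.811258, N=[720·2·5040·1]^{1/2}=2693.993318
Admissible k: 1..2 (factorial args all ≥0)
  k=1: (−1)^0·2693.9933/(720)·0.5847^7·0.8113^1 = +0.070908
  k=2: (−1)^1·2693.9933/(240)·0.5847^5·0.8113^3 = -0.409530
d^4_{2,3}(1.8926) = +0.070908 -0.409530 = -0.338622
Attach z-rotation phases: D = e^{-i(2)(4.149)}·(-0.338622)·e^{-i(3)(5.7388)} = -0.314257+0.126123i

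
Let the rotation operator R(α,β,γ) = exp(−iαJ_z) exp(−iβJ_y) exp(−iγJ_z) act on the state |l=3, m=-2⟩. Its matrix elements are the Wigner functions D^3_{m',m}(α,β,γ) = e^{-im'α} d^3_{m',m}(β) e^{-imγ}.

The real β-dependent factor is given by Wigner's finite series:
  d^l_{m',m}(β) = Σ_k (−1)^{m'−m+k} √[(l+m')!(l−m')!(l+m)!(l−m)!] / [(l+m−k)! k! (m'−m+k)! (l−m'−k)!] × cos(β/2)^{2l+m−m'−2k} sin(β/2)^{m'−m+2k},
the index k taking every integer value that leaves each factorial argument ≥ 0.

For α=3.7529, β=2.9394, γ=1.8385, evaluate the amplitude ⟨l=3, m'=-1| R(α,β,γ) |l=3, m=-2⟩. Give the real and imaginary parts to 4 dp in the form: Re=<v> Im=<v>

Re=0.0026 Im=0.0058

D^3_{-1,-2}(3.7529,2.9394,1.8385) = e^{-i·-1·3.7529}·d^3_{-1,-2}(2.9394)·e^{-i·-2·1.8385}. Compute d first:
c=cos(2.9394/2)=0.100924, s=sin(2.9394/2)=0.994894; N=√[2·24·1·120]=75.894664
Admissible k: 0..1 (factorial args all ≥0)
  k=0: (−1)^1·75.8947/(24)·0.1009^5·0.9949^1 = -0.000033
  k=1: (−1)^2·75.8947/(12)·0.1009^3·0.9949^3 = +0.006402
d^3_{-1,-2}(2.9394) = -0.000033 +0.006402 = +0.006370
D = (-0.818898-0.573939i)·(+0.006370)·(-0.860061-0.510191i) = +0.002621+0.005805i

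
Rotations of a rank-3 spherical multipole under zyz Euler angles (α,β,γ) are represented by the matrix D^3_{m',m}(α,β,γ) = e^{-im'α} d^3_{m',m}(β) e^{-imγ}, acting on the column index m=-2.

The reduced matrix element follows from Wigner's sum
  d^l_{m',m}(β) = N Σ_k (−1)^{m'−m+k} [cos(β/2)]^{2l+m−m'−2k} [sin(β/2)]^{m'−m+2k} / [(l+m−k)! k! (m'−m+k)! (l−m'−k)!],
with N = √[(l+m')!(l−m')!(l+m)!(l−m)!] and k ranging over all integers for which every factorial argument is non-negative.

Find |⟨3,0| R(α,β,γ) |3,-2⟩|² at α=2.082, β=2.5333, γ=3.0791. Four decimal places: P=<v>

P=0.1347

D^3_{0,-2}(2.082,2.5333,3.0791) = e^{-i·0·2.082}·d^3_{0,-2}(2.5333)·e^{-i·-2·3.0791}. Compute d first:
Half-angle: c=0.299479, s=0.954103. N=√(6·6·1·120)=65.726707
Admissible k: 0..1 (factorial args all ≥0)
  k=0: (−1)^2·65.7267/(12)·0.2995^4·0.9541^2 = +0.040107
  k=1: (−1)^3·65.7267/(12)·0.2995^2·0.9541^4 = -0.407074
d^3_{0,-2}(2.5333) = +0.040107 -0.407074 = -0.366968
|D^3_{0,-2}|² = |d^3_{0,-2}(β)|² = (-0.366968)² = 0.134665 (the z-rotation phases have unit modulus)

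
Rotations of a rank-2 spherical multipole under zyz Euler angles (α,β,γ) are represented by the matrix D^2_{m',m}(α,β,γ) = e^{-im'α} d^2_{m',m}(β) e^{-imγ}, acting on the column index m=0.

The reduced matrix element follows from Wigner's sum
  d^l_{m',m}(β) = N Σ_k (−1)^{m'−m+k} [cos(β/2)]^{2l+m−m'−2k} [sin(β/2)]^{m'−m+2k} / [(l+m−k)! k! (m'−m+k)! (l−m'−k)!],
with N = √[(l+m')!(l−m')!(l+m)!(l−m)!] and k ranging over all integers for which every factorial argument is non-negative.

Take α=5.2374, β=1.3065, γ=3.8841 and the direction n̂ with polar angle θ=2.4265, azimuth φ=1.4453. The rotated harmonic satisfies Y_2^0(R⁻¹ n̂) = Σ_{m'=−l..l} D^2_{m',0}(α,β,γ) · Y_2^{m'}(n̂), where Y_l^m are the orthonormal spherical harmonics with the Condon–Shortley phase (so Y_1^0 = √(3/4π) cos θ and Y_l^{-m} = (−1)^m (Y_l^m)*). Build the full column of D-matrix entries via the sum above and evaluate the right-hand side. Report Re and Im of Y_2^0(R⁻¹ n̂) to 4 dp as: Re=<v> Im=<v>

Need the full column D^2_{m',0} for m'=−2..2 at α=5.2374, β=1.3065, γ=3.8841.
cos(β/2)=0.794113, sin(β/2)=0.607770
d^2_{-2,0}: single k=2 term ⇒ +0.570583;  D = -0.283895-0.494944i
d^2_{-1,0}: k∈[1..2] ⇒ +0.745524 -0.436693 = +0.308831;  D = +0.154793-0.267237i
d^2_{0,0}: k∈[0..2] ⇒ +0.397675 -0.931759 +0.136445 = -0.397638;  D = -0.397638+0.000000i
d^2_{1,0}: k∈[0..1] ⇒ -0.745524 +0.436693 = -0.308831;  D = -0.154793-0.267237i
d^2_{2,0}: single k=0 term ⇒ +0.570583;  D = -0.283895+0.494944i
Y_2^{m'}(θ=2.4265,φ=1.4453) and Σ D·Y over m':
  (-0.2839-0.4949i)·(-0.1609-0.0412i)  (+0.1548-0.2672i)·(-0.0479+0.3795i)  (-0.3976+0.0000i)·(+0.2240+0.0000i)  (-0.1548-0.2672i)·(+0.0479+0.3795i)  (-0.2839+0.4949i)·(-0.1609+0.0412i)
Y_2^0(R⁻¹ n̂) = +0.149427+0.000000i

Re=0.1494 Im=0.0000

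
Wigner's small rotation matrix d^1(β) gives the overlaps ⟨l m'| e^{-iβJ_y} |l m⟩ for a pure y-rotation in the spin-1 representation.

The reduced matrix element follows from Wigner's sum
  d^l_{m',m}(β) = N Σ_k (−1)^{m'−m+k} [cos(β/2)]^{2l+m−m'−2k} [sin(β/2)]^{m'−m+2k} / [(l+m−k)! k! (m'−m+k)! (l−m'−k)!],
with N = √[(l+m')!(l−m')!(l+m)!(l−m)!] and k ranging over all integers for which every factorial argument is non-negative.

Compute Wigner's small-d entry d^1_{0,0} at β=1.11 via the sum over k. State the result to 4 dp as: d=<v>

d=0.4447

d^1_{0,0}(β=1.11) via Wigner's sum:
Half-angle: c=0.849900, s=0.526943. N=√(1·1·1·1)=1.000000
Admissible k: 0..1 (factorial args all ≥0)
  k=0: (−1)^0·1.0000/(1)·0.8499^2·0.5269^0 = +0.722331
  k=1: (−1)^1·1.0000/(1)·0.8499^0·0.5269^2 = -0.277669
d^1_{0,0}(1.11) = +0.722331 -0.277669 = +0.444662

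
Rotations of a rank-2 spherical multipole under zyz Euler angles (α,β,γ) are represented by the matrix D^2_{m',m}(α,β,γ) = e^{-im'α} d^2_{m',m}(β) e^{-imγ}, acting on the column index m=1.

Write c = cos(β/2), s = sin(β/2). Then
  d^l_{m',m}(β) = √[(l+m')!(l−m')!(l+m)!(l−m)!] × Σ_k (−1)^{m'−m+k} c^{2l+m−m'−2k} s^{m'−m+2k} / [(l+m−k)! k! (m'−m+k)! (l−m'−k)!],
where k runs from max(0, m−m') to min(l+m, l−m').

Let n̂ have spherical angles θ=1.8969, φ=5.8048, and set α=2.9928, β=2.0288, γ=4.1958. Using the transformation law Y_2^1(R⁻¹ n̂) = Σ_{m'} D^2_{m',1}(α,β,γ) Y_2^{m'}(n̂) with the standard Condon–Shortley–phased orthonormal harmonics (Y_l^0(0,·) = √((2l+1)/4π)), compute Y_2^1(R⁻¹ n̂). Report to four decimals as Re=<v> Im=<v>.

Need the full column D^2_{m',1} for m'=−2..2 at α=2.9928, β=2.0288, γ=4.1958.
cos(β/2)=0.528130, sin(β/2)=0.849164
d^2_{-2,1}: single k=3 term ⇒ +0.646763;  D = -0.140514+0.631314i
d^2_{-1,1}: k∈[2..3] ⇒ +0.603372 -0.519955 = +0.083417;  D = +0.029993-0.077838i
d^2_{0,1}: k∈[1..2] ⇒ +0.306400 -0.792119 = -0.485719;  D = +0.239905-0.422337i
d^2_{1,1}: k∈[0..1] ⇒ +0.077797 -0.603372 = -0.525575;  D = -0.324469+0.413460i
d^2_{2,1}: single k=0 term ⇒ -0.250174;  D = +0.181917-0.171737i
Y_2^{m'}(θ=1.8969,φ=5.8048) and Σ D·Y over m':
  (-0.1405+0.6313i)·(+0.1997+0.2833i)  (+0.0300-0.0778i)·(-0.2081-0.1079i)  (+0.2399-0.4223i)·(-0.2183+0.0000i)  (-0.3245+0.4135i)·(+0.2081-0.1079i)  (+0.1819-0.1717i)·(+0.1997-0.2833i)
Y_2^1(R⁻¹ n̂) = -0.309166+0.226661i

Re=-0.3092 Im=0.2267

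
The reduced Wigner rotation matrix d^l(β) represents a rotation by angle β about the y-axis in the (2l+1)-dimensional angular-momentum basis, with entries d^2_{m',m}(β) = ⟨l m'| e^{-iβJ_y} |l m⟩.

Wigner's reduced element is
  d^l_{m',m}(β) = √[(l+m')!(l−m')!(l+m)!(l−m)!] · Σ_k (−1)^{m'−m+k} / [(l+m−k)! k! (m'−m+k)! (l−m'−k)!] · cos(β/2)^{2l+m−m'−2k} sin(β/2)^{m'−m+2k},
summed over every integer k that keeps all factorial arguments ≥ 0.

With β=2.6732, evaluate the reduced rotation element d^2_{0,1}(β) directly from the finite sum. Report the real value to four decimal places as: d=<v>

d^2_{0,1}(β=2.6732) via Wigner's sum:
With c≡cos(β/2)=0.232061 and s≡sin(β/2)=0.972701, N=[2·2·6·1]^{1/2}=4.898979
k: max(0,(1)−(0))=1 … min(2+(1),2−(0))=2
  k=1: (−1)^0·4.8990/(2)·0.2321^3·0.9727^1 = +0.029776
  k=2: (−1)^1·4.8990/(2)·0.2321^1·0.9727^3 = -0.523139
d^2_{0,1}(2.6732) = +0.029776 -0.523139 = -0.493363

d=-0.4934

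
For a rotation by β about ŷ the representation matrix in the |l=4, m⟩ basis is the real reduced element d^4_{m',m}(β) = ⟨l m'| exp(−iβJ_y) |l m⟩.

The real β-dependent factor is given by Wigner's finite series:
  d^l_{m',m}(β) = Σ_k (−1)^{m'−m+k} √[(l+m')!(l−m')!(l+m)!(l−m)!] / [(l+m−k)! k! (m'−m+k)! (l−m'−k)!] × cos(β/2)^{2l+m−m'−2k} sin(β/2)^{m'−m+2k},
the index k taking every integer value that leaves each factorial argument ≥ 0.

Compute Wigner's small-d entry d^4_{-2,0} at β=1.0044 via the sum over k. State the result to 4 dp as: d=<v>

d^4_{-2,0}(β=1.0044) via Wigner's sum:
Half-angle: c=0.876526, s=0.481355. N=√(2·720·24·24)=910.735966
k: max(0,(0)−(-2))=2 … min(4+(0),4−(-2))=4
  k=2: (−1)^0·910.7360/(96)·0.8765^6·0.4814^2 = +0.996874
  k=3: (−1)^1·910.7360/(36)·0.8765^4·0.4814^4 = -0.801698
  k=4: (−1)^2·910.7360/(96)·0.8765^2·0.4814^6 = +0.090666
d^4_{-2,0}(1.0044) = +0.996874 -0.801698 +0.090666 = +0.285842

d=0.2858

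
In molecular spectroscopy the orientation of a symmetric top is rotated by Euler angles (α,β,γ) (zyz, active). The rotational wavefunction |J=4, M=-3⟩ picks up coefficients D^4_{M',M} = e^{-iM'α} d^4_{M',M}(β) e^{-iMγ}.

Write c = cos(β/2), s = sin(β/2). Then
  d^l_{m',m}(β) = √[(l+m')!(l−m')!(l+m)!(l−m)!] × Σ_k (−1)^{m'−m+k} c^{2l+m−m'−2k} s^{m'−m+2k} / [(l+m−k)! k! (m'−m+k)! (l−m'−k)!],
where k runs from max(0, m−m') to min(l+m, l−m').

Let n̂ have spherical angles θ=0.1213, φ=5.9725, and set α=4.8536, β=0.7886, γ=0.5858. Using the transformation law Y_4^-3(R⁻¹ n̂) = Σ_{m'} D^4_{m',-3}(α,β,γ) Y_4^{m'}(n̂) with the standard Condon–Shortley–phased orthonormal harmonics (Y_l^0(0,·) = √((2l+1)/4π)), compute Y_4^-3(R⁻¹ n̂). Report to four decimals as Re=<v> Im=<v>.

Need the full column D^4_{m',-3} for m'=−4..4 at α=4.8536, β=0.7886, γ=0.5858.
cos(β/2)=0.923266, sin(β/2)=0.384162
d^4_{-4,-3}: single k=1 term ⇒ +0.621364;  D = -0.424204+0.454032i
d^4_{-3,-3}: k∈[0..1] ⇒ +0.527975 -0.639863 = -0.111888;  D = +0.091693+0.064119i
d^4_{-2,-3}: k∈[0..1] ⇒ -0.821988 +0.426935 = -0.395053;  D = -0.178571+0.352390i
d^4_{-1,-3}: k∈[0..1] ⇒ +0.725537 -0.209355 = +0.516182;  D = +0.488694+0.166197i
d^4_{0,-3}: k∈[0..1] ⇒ -0.450029 +0.077914 = -0.372115;  D = +0.069036-0.365655i
d^4_{1,-3}: k∈[0..1] ⇒ +0.209355 -0.021748 = +0.187608;  D = -0.187414-0.008513i
d^4_{2,-3}: k∈[0..1] ⇒ -0.073916 +0.004266 = -0.069650;  D = +0.006664+0.069331i
d^4_{3,-3}: k∈[0..1] ⇒ +0.019180 -0.000474 = +0.018705;  D = +0.018182-0.004392i
d^4_{4,-3}: single k=0 term ⇒ -0.003225;  D = -0.001191-0.002997i
Y_4^{m'}(θ=0.1213,φ=5.9725) and Σ D·Y over m':
  (-0.4242+0.4540i)·(+0.0000+0.0001i)  (+0.0917+0.0641i)·(+0.0013+0.0018i)  (-0.1786+0.3524i)·(+0.0235+0.0168i)  (+0.4887+0.1662i)·(+0.2109+0.0677i)  (+0.0690-0.3657i)·(+0.7851+0.0000i)  (-0.1874-0.0085i)·(-0.2109+0.0677i)  (+0.0067+0.0693i)·(+0.0235-0.0168i)  (+0.0182-0.0044i)·(-0.0013+0.0018i)  (-0.0012-0.0030i)·(+0.0000-0.0001i)
Y_4^-3(R⁻¹ n̂) = +0.177236-0.222795i

Re=0.1772 Im=-0.2228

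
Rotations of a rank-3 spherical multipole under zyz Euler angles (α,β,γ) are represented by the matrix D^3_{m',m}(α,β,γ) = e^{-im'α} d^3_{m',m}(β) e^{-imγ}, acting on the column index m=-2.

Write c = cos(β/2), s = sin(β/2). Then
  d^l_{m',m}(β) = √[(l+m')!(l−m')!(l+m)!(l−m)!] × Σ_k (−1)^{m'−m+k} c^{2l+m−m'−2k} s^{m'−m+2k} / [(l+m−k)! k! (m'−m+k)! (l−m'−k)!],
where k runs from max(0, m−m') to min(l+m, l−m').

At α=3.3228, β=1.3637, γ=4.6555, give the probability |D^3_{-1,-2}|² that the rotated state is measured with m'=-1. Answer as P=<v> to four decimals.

Split into d^3_{-1,-2}(β=1.3637) × two z-phases.
Half-angle: c=0.776408, s=0.630230. N=√(2·24·1·120)=75.894664
Admissible k: 0..1 (factorial args all ≥0)
  k=0: (−1)^1·75.8947/(24)·0.7764^5·0.6302^1 = -0.562276
  k=1: (−1)^2·75.8947/(12)·0.7764^3·0.6302^3 = +0.740966
d^3_{-1,-2}(1.3637) = -0.562276 +0.740966 = +0.178690
|D^3_{-1,-2}|² = |d^3_{-1,-2}(β)|² = (+0.178690)² = 0.031930 (the z-rotation phases have unit modulus)

P=0.0319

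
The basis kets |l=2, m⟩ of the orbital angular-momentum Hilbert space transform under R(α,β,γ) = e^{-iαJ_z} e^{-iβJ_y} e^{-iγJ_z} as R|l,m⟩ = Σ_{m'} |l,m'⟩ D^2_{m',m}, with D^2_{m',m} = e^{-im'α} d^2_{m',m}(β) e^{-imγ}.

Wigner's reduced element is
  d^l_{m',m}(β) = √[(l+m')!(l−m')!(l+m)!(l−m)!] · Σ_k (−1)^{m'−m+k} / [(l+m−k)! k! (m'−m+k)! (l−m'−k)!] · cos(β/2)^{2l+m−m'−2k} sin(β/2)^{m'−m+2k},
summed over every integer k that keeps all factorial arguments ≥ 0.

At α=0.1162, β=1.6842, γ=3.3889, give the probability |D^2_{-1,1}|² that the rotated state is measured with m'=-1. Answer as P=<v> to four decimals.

P=0.1854

Split into d^2_{-1,1}(β=1.6842) × two z-phases.
With c≡cos(β/2)=0.665898 and s≡sin(β/2)=0.746043, N=[1·6·6·1]^{1/2}=6.000000
Admissible k: 2..3 (factorial args all ≥0)
  k=2: (−1)^0·6.0000/(2)·0.6659^2·0.7460^2 = +0.740396
  k=3: (−1)^1·6.0000/(6)·0.6659^0·0.7460^4 = -0.309782
d^2_{-1,1}(1.6842) = +0.740396 -0.309782 = +0.430614
|D^2_{-1,1}|² = |d^2_{-1,1}(β)|² = (+0.430614)² = 0.185429 (the z-rotation phases have unit modulus)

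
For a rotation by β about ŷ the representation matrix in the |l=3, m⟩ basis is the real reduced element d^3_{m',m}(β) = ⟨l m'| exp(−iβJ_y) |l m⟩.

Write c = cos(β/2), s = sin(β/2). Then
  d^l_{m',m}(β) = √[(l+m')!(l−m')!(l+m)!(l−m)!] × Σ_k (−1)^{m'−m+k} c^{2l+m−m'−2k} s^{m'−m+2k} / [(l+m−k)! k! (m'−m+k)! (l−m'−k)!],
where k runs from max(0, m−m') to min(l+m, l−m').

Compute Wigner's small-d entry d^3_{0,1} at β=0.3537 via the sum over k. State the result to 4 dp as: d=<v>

d=0.5100

d^3_{0,1}(β=0.3537) via Wigner's sum:
c=cos(0.3537/2)=0.984403, s=sin(0.3537/2)=0.175930; N=√[6·6·24·2]=41.569219
The bounds max(0,m−m')=1 and min(l+m,l−m')=3 give 3 terms
  k=1: (−1)^0·41.5692/(12)·0.9844^5·0.1759^1 = +0.563370
  k=2: (−1)^1·41.5692/(4)·0.9844^3·0.1759^3 = -0.053982
  k=3: (−1)^2·41.5692/(12)·0.9844^1·0.1759^5 = +0.000575
d^3_{0,1}(0.3537) = +0.563370 -0.053982 +0.000575 = +0.509963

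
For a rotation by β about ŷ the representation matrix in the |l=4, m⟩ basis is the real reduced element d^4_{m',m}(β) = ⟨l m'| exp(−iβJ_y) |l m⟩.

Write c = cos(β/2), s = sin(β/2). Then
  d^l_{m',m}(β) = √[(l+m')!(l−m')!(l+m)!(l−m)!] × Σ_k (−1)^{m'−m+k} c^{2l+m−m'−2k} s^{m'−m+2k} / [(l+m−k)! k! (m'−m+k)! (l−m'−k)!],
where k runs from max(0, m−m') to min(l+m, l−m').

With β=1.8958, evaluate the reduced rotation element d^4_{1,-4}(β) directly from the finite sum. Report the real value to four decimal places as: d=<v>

d^4_{1,-4}(β=1.8958) via Wigner's sum:
With c≡cos(β/2)=0.583390 and s≡sin(β/2)=0.812192, N=[120·6·1·40320]^{1/2}=5387.986637
Admissible k: 0..0 (factorial args all ≥0)
  k=0: (−1)^5·5387.9866/(720)·0.5834^3·0.8122^5 = -0.525128
d^4_{1,-4}(1.8958) = -0.525128

d=-0.5251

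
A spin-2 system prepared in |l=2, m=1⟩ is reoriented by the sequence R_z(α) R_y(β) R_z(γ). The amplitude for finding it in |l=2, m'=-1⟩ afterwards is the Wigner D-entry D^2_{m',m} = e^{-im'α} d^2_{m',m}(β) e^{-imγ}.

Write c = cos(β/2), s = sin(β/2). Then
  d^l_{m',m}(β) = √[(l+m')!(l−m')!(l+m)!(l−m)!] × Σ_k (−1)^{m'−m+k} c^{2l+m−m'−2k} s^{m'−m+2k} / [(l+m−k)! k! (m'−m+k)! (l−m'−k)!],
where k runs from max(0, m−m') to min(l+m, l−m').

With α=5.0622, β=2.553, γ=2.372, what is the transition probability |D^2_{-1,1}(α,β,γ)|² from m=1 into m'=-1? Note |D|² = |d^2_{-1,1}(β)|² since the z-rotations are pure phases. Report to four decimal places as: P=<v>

Split into d^2_{-1,1}(β=2.553) × two z-phases.
With c≡cos(β/2)=0.290067 and s≡sin(β/2)=0.957006, N=[1·6·6·1]^{1/2}=6.000000
Admissible k: 2..3 (factorial args all ≥0)
  k=2: (−1)^0·6.0000/(2)·0.2901^2·0.9570^2 = +0.231178
  k=3: (−1)^1·6.0000/(6)·0.2901^0·0.9570^4 = -0.838802
d^2_{-1,1}(2.553) = +0.231178 -0.838802 = -0.607624
|D^2_{-1,1}|² = |d^2_{-1,1}(β)|² = (-0.607624)² = 0.369207 (the z-rotation phases have unit modulus)

P=0.3692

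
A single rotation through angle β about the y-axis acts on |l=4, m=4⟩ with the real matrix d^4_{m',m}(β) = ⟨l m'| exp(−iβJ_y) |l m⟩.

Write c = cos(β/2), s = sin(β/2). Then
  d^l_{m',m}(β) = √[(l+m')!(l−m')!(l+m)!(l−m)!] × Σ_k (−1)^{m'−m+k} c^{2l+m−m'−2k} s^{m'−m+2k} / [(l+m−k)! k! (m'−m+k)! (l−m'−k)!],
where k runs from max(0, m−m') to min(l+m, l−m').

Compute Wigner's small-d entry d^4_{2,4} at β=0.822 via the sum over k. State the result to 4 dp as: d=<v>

d^4_{2,4}(β=0.822) via Wigner's sum:
With c≡cos(β/2)=0.916722 and s≡sin(β/2)=0.399526, N=[720·2·40320·1]^{1/2}=7619.763776
The bounds max(0,m−m')=2 and min(l+m,l−m')=2 give 1 term
  k=2: (−1)^0·7619.7638/(1440)·0.9167^6·0.3995^2 = +0.501297
d^4_{2,4}(0.822) = +0.501297

d=0.5013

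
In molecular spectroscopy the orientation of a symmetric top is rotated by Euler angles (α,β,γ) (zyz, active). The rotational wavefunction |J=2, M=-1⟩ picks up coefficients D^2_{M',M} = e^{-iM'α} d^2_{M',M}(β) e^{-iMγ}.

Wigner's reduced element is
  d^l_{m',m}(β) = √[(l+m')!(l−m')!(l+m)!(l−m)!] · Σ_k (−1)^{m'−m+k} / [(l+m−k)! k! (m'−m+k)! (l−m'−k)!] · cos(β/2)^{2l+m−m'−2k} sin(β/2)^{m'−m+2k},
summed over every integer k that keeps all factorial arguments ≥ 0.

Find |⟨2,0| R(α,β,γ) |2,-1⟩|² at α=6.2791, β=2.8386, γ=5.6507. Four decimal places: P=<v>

P=0.1217

D^2_{0,-1}(6.2791,2.8386,5.6507) = e^{-i·0·6.2791}·d^2_{0,-1}(2.8386)·e^{-i·-1·5.6507}. Compute d first:
c=cos(2.8386/2)=0.150917, s=sin(2.8386/2)=0.988546; N=√[2·2·1·6]=4.898979
k: max(0,(-1)−(0))=0 … min(2+(-1),2−(0))=1
  k=0: (−1)^1·4.8990/(2)·0.1509^3·0.9885^1 = -0.008323
  k=1: (−1)^2·4.8990/(2)·0.1509^1·0.9885^3 = +0.357114
d^2_{0,-1}(2.8386) = -0.008323 +0.357114 = +0.348790
|D^2_{0,-1}|² = |d^2_{0,-1}(β)|² = (+0.348790)² = 0.121655 (the z-rotation phases have unit modulus)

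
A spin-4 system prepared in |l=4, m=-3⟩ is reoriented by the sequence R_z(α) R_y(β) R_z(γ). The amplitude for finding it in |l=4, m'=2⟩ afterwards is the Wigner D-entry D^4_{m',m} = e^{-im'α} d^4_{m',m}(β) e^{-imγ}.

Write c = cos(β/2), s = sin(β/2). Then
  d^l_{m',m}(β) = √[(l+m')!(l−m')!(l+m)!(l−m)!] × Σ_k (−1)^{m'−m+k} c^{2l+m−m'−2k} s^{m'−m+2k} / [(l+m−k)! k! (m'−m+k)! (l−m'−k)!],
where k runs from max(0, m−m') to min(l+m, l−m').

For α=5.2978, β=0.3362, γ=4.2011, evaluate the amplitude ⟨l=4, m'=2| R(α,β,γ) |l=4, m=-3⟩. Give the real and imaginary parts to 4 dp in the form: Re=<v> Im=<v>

D^4_{2,-3}(5.2978,0.3362,4.2011) = e^{-i·2·5.2978}·d^4_{2,-3}(0.3362)·e^{-i·-3·4.2011}. Compute d first:
c=cos(0.3362/2)=0.985904, s=sin(0.3362/2)=0.167309; N=√[720·2·1·5040]=2693.993318
The bounds max(0,m−m')=0 and min(l+m,l−m')=1 give 2 terms
  k=0: (−1)^5·2693.9933/(240)·0.9859^3·0.1673^5 = -0.001410
  k=1: (−1)^6·2693.9933/(720)·0.9859^1·0.1673^7 = +0.000014
d^4_{2,-3}(0.3362) = -0.001410 +0.000014 = -0.001397
Phases: e^{-i·(2)·5.2978}=-0.389395+0.921071i, e^{-i·(-3)·4.2011}=+0.999318+0.036921i ⇒ D=+0.000591-0.001266i

Re=0.0006 Im=-0.0013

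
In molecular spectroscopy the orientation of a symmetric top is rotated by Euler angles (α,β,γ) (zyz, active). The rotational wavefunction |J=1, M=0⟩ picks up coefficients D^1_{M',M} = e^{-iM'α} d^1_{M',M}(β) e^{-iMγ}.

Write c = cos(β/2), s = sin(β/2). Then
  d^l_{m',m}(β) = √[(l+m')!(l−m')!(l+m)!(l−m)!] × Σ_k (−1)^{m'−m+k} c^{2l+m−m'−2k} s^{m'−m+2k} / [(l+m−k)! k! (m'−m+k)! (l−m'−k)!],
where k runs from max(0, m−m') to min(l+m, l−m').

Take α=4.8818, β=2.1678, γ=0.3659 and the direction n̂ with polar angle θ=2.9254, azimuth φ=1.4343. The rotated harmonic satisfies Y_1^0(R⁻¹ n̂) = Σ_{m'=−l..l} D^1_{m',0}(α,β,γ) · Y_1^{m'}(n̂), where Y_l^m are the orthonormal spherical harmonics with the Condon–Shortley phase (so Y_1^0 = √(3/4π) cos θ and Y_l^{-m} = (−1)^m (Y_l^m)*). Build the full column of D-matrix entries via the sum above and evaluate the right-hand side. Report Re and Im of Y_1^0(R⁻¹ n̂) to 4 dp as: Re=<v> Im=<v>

Re=0.1856 Im=0.0000

Need the full column D^1_{m',0} for m'=−1..1 at α=4.8818, β=2.1678, γ=0.3659.
cos(β/2)=0.467885, sin(β/2)=0.883789
d^1_{-1,0}: single k=1 term ⇒ +0.584794;  D = +0.098597-0.576422i
d^1_{0,0}: k∈[0..1] ⇒ +0.218917 -0.781083 = -0.562167;  D = -0.562167+0.000000i
d^1_{1,0}: single k=0 term ⇒ -0.584794;  D = -0.098597-0.576422i
Y_1^{m'}(θ=2.9254,φ=1.4343) and Σ D·Y over m':
  (+0.0986-0.5764i)·(+0.0101-0.0734i)  (-0.5622+0.0000i)·(-0.4772+0.0000i)  (-0.0986-0.5764i)·(-0.0101-0.0734i)
Y_1^0(R⁻¹ n̂) = +0.185625+0.000000i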